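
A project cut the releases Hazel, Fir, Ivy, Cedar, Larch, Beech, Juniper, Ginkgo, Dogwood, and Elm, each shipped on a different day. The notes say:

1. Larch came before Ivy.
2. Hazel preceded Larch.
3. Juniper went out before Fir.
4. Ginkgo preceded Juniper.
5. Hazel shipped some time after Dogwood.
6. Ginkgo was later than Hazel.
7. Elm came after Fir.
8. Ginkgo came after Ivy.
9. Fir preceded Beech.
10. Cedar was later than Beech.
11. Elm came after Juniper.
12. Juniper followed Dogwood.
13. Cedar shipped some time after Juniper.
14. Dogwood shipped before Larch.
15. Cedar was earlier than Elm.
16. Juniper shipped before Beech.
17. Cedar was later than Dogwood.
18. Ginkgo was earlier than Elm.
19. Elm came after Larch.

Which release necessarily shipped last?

Every other release has a chain of constraints placing it before Elm, so Elm is last.

Elm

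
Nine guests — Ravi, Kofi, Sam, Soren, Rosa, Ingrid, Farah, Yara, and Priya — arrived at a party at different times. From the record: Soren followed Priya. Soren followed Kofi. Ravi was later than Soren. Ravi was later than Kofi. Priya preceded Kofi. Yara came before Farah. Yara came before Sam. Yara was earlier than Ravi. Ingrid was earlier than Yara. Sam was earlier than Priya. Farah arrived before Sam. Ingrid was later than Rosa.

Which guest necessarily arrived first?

Rosa

Rosa has a chain of constraints placing them before every other guest, so Rosa must be first.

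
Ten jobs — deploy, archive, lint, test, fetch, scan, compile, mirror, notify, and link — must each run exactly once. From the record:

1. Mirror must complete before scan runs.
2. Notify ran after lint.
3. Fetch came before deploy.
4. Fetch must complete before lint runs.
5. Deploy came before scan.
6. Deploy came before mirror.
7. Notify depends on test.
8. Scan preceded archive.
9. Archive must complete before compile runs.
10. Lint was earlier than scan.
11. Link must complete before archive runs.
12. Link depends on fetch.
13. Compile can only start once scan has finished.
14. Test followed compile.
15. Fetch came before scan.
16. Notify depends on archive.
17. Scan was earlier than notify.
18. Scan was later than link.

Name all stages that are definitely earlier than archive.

Directly stated before archive: link and scan.
Deploy reaches archive via deploy → scan → archive.
Fetch reaches archive via fetch → link → archive.
Lint reaches archive via lint → scan → archive.
Likewise mirror reaches archive by chaining the stated constraints.

deploy, fetch, link, lint, mirror, scan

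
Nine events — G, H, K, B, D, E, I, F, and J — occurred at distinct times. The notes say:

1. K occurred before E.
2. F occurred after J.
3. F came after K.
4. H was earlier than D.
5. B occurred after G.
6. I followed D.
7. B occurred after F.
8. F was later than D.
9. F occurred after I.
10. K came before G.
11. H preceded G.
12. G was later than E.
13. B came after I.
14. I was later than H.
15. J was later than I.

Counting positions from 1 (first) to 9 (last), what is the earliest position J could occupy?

D, H, and I must all come before J — 3 forced predecessors.
Nothing else is forced ahead of J, so its earliest slot is position 3 + 1 = 4.

4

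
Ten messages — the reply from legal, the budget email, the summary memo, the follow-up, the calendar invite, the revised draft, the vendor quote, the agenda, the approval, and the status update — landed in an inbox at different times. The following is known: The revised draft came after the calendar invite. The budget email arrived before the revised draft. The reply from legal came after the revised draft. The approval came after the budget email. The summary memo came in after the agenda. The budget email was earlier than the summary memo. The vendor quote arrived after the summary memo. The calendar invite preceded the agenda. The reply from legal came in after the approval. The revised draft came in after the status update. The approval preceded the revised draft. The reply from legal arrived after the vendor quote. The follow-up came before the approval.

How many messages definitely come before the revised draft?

Directly stated before the revised draft: the approval, the budget email, the calendar invite, and the status update.
The follow-up reaches the revised draft via the follow-up → the approval → the revised draft.
No chain forces the vendor quote (or any of the others) ahead of the revised draft.
That's the approval, the budget email, the calendar invite, the follow-up, and the status update — 5 in all.

5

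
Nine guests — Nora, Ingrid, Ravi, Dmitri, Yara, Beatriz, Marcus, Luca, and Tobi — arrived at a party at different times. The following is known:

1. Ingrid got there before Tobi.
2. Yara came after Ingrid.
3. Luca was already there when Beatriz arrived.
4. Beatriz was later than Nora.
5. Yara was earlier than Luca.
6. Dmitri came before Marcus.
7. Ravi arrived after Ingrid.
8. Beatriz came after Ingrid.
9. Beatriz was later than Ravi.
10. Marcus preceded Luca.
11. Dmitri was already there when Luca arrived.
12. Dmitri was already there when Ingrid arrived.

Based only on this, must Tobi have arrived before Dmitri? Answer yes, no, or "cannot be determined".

no

Tracing the constraints gives Dmitri → Ingrid → Tobi, so Dmitri must come before Tobi.
That means Tobi cannot be before Dmitri.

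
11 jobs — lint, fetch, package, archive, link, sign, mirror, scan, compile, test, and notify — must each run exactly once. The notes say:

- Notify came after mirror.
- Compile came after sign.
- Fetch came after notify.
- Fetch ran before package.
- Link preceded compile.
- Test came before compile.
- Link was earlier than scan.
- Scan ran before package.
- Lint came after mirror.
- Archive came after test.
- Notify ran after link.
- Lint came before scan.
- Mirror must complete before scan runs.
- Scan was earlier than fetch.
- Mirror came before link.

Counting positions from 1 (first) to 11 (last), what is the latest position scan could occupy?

Scan must come before fetch and package — 2 stages forced after it.
Everything else can be placed before scan in some valid order, so scan can sit as late as position 11 − 2 = 9.

9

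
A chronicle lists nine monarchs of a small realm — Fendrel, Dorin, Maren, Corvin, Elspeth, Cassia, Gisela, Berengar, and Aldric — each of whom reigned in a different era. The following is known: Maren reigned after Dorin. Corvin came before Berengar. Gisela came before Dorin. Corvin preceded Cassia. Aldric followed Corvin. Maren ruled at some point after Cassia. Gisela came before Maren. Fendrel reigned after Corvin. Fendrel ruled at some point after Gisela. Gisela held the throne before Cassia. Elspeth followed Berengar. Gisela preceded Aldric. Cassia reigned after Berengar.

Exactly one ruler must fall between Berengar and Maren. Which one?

Tracing the constraints gives Berengar → Cassia → Maren, so Cassia sits after Berengar and before Maren.
No other ruler is forced both after Berengar and before Maren.

Cassia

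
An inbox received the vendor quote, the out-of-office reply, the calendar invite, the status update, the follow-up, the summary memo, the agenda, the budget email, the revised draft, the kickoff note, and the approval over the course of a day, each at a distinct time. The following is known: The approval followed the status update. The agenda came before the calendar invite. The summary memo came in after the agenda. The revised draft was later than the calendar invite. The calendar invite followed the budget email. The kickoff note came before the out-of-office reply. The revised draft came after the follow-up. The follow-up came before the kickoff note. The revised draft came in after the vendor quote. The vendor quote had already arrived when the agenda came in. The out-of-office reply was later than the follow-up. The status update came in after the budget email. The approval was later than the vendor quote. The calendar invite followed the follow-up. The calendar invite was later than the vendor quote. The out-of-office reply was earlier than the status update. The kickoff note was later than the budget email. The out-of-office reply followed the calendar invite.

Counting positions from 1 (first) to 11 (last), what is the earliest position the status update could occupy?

8

The agenda, the budget email, the calendar invite, the follow-up, the kickoff note, the out-of-office reply, and the vendor quote must all come before the status update — 7 forced predecessors.
Nothing else is forced ahead of the status update, so its earliest slot is position 7 + 1 = 8.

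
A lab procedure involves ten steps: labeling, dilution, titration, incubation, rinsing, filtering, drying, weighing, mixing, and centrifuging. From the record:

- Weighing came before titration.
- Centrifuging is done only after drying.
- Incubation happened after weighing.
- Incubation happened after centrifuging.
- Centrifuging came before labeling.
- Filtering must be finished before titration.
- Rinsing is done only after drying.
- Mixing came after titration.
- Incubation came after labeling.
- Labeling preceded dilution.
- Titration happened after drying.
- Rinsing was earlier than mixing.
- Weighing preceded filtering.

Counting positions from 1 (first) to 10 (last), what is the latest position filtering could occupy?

Filtering must come before mixing and titration — 2 steps forced after it.
Everything else can be placed before filtering in some valid order, so filtering can sit as late as position 10 − 2 = 8.

8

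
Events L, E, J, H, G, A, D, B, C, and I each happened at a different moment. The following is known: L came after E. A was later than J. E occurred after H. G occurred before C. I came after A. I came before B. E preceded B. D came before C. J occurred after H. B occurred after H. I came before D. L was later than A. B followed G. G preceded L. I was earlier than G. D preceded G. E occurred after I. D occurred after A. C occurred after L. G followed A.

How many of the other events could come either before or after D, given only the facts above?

Forced before D: A, H, I, and J; forced after D: B, C, G, and L.
That leaves E with no forced order relative to D — 1.

1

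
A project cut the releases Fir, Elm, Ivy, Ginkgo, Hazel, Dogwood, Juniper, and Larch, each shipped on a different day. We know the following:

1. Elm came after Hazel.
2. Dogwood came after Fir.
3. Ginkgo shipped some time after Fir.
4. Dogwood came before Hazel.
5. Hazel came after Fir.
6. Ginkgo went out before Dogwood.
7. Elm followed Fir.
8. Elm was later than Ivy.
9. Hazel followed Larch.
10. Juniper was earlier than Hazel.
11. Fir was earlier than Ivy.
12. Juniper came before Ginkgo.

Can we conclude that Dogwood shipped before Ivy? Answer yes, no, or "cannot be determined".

cannot be determined

No chain of stated constraints runs from Dogwood to Ivy, and none runs from Ivy to Dogwood either.
So the relative order of Dogwood and Ivy is not fixed by the given facts.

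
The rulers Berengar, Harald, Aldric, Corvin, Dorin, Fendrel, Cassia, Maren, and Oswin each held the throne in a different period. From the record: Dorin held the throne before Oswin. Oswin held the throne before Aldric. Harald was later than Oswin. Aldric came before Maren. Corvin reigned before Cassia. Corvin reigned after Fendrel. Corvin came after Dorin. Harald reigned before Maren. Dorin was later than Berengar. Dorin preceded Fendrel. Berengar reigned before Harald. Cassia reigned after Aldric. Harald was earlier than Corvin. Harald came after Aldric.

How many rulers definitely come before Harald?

4

Directly stated before Harald: Aldric, Berengar, and Oswin.
Dorin reaches Harald via Dorin → Oswin → Harald.
That's Aldric, Berengar, Dorin, and Oswin — 4 in all.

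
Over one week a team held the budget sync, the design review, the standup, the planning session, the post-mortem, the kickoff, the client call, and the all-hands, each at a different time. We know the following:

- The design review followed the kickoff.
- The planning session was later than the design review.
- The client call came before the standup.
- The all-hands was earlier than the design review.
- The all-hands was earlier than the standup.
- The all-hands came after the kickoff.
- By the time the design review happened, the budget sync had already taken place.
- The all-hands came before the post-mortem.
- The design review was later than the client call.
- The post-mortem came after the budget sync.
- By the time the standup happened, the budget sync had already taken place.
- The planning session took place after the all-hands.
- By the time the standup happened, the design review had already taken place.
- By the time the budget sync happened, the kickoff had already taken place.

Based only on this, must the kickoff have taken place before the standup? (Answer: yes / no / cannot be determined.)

Chain the constraints: the kickoff → the budget sync → the standup. Each link is directly stated, so the kickoff comes before the standup.

yes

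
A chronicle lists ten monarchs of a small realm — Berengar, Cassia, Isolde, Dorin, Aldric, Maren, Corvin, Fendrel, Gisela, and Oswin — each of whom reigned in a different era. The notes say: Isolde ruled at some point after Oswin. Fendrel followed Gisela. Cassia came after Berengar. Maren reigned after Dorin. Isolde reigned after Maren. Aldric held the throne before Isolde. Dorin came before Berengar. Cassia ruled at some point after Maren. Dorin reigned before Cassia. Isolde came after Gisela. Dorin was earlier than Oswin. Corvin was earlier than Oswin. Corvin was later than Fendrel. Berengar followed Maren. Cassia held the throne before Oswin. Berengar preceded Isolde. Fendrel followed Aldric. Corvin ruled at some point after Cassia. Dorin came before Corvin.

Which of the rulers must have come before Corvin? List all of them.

Directly stated before Corvin: Cassia, Dorin, and Fendrel.
Aldric reaches Corvin via Aldric → Fendrel → Corvin.
Berengar reaches Corvin via Berengar → Cassia → Corvin.
Gisela reaches Corvin via Gisela → Fendrel → Corvin.
Likewise Maren reaches Corvin by chaining the stated constraints.

Aldric, Berengar, Cassia, Dorin, Fendrel, Gisela, Maren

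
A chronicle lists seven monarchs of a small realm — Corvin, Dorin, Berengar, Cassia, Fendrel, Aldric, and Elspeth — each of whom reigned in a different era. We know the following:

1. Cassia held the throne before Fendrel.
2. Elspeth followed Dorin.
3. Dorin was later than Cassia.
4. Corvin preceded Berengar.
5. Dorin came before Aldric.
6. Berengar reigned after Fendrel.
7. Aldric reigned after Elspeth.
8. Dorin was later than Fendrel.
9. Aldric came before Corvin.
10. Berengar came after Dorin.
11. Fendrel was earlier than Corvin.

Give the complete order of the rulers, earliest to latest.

The constraints fix every adjacent pair, so only one ordering works:
Cassia → Fendrel → Dorin → Elspeth → Aldric → Corvin → Berengar.

Cassia, Fendrel, Dorin, Elspeth, Aldric, Corvin, Berengar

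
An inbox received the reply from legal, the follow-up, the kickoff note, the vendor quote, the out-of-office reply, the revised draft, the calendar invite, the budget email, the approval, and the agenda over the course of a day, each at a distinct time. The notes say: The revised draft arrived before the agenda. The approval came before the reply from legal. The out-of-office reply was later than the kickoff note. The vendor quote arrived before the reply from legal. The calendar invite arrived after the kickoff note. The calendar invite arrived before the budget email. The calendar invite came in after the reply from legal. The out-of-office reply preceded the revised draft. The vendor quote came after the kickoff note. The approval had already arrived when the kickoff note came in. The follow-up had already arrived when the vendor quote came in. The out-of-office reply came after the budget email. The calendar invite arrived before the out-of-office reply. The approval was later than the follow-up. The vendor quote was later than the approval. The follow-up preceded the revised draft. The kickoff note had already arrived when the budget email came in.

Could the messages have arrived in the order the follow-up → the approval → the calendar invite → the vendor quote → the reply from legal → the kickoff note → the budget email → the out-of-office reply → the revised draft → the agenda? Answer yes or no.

The constraints require the kickoff note before the vendor quote, but in the proposed sequence the vendor quote appears ahead of the kickoff note. That one violation is enough.

no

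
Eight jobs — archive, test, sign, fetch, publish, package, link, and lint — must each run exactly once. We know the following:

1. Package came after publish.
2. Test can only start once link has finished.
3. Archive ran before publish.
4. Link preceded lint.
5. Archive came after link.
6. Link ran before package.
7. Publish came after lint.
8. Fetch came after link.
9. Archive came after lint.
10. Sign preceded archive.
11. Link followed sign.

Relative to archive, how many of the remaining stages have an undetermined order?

2

Forced before archive: link, lint, and sign; forced after archive: package and publish.
That leaves fetch and test with no forced order relative to archive — 2.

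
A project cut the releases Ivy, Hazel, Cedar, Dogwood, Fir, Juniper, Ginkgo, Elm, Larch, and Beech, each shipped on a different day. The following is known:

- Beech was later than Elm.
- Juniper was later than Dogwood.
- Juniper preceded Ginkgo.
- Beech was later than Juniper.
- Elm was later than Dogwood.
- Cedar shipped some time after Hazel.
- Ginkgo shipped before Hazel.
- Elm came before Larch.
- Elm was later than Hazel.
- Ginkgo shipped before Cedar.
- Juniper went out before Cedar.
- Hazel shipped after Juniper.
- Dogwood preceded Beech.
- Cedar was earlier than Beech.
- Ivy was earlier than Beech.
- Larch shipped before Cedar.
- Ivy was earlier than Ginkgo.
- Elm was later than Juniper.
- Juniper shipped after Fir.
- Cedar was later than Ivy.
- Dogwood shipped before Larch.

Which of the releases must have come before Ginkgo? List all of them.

Directly stated before Ginkgo: Ivy and Juniper.
Dogwood reaches Ginkgo via Dogwood → Juniper → Ginkgo.
Fir reaches Ginkgo via Fir → Juniper → Ginkgo.
No chain forces Elm (or any of the others) ahead of Ginkgo.

Dogwood, Fir, Ivy, Juniper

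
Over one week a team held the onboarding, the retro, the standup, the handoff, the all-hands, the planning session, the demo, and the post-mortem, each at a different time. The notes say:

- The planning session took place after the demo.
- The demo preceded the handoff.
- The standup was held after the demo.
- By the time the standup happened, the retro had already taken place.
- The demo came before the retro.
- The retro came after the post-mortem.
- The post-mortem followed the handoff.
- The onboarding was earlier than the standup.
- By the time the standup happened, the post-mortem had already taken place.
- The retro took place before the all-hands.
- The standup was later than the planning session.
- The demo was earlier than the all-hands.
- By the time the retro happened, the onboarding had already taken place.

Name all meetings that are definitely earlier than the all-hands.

Directly stated before the all-hands: the demo and the retro.
The handoff reaches the all-hands via the handoff → the post-mortem → the retro → the all-hands.
The onboarding reaches the all-hands via the onboarding → the retro → the all-hands.
The post-mortem reaches the all-hands via the post-mortem → the retro → the all-hands.
No chain forces the standup (or any of the others) ahead of the all-hands.

the demo, the handoff, the onboarding, the post-mortem, the retro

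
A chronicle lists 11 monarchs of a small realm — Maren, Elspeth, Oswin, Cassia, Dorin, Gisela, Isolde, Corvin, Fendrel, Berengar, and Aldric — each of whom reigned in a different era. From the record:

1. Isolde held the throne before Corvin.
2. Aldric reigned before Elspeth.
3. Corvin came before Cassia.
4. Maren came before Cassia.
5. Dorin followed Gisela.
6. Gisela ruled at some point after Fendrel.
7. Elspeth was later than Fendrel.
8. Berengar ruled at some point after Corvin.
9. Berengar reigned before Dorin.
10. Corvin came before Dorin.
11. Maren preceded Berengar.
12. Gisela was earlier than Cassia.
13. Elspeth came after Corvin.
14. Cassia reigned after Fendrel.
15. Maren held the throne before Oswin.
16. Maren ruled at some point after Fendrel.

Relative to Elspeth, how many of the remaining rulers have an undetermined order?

Forced before Elspeth: Aldric, Corvin, Fendrel, and Isolde.
That leaves Berengar, Cassia, Dorin, Gisela, Maren, and Oswin with no forced order relative to Elspeth — 6.

6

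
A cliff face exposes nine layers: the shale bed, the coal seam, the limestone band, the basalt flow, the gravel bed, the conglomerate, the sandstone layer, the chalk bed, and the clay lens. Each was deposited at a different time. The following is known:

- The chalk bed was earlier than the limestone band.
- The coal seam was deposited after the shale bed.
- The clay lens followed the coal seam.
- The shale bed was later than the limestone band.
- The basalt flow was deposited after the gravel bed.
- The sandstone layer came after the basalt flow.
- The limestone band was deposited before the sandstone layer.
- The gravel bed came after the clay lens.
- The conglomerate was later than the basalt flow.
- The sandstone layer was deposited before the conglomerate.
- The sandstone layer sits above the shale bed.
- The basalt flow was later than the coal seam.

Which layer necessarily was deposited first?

the chalk bed

The chalk bed has a chain of constraints placing it before every other layer, so the chalk bed must be first.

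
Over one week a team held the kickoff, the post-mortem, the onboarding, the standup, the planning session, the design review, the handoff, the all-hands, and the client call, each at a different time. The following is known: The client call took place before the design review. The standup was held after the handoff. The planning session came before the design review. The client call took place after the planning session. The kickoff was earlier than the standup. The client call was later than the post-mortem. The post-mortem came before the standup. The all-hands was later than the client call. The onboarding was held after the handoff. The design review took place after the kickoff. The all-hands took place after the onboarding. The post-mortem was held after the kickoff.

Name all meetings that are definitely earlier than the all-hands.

the client call, the handoff, the kickoff, the onboarding, the planning session, the post-mortem

Directly stated before the all-hands: the client call and the onboarding.
The handoff reaches the all-hands via the handoff → the onboarding → the all-hands.
The kickoff reaches the all-hands via the kickoff → the post-mortem → the client call → the all-hands.
The planning session reaches the all-hands via the planning session → the client call → the all-hands.
Likewise the post-mortem reaches the all-hands by chaining the stated constraints.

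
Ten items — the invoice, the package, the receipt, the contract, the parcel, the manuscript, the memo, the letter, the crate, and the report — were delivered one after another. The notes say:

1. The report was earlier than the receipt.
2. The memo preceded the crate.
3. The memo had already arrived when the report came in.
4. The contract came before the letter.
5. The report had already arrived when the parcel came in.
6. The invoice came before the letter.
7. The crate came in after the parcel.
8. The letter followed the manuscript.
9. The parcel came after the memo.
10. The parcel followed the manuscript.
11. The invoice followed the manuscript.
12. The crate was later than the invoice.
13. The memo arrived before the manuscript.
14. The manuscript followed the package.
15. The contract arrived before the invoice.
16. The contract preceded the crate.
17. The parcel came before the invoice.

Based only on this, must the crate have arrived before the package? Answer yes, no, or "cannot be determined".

no

Tracing the constraints gives the package → the manuscript → the parcel → the crate, so the package must come before the crate.
That means the crate cannot be before the package.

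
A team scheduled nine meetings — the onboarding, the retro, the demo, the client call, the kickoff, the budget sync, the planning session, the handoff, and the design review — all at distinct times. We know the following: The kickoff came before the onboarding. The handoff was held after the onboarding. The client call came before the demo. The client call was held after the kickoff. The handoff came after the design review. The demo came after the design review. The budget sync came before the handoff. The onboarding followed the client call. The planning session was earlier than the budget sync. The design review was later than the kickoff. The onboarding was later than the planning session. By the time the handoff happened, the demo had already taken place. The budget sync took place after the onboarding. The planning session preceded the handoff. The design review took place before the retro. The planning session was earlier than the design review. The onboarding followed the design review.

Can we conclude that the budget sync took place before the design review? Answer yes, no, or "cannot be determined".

no

Tracing the constraints gives the design review → the onboarding → the budget sync, so the design review must come before the budget sync.
That means the budget sync cannot be before the design review.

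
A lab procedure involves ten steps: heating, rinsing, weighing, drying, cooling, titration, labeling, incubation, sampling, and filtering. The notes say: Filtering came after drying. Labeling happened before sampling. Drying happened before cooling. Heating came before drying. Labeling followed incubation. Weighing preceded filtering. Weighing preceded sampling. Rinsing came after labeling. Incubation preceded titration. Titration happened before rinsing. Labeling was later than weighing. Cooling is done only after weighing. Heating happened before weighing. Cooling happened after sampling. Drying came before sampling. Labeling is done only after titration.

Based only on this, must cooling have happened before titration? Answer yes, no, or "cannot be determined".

no

Tracing the constraints gives titration → labeling → sampling → cooling, so titration must come before cooling.
That means cooling cannot be before titration.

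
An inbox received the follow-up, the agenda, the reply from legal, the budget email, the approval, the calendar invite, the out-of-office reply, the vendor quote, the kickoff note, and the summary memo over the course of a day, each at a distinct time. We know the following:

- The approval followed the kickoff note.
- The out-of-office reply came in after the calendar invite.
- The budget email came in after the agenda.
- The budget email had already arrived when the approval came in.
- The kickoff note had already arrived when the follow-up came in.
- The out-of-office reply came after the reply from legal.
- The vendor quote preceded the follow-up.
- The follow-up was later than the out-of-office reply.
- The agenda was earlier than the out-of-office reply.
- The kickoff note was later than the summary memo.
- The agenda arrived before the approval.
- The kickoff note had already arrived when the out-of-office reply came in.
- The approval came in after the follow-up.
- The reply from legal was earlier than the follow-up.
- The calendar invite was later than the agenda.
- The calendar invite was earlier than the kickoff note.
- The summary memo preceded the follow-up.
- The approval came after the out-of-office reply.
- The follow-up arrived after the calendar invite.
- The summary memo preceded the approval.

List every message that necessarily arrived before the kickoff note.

Directly stated before the kickoff note: the calendar invite and the summary memo.
The agenda reaches the kickoff note via the agenda → the calendar invite → the kickoff note.

the agenda, the calendar invite, the summary memo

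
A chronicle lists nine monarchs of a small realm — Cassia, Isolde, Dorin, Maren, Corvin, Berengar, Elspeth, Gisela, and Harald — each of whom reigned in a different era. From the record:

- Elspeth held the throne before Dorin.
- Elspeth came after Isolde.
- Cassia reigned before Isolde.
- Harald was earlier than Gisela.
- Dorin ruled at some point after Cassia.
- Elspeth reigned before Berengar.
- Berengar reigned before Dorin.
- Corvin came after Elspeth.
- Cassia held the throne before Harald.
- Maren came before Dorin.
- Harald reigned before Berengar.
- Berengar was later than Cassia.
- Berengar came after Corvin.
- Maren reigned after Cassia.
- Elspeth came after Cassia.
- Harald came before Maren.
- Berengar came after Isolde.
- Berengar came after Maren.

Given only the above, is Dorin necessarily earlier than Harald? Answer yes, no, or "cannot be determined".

no

Tracing the constraints gives Harald → Berengar → Dorin, so Harald must come before Dorin.
That means Dorin cannot be before Harald.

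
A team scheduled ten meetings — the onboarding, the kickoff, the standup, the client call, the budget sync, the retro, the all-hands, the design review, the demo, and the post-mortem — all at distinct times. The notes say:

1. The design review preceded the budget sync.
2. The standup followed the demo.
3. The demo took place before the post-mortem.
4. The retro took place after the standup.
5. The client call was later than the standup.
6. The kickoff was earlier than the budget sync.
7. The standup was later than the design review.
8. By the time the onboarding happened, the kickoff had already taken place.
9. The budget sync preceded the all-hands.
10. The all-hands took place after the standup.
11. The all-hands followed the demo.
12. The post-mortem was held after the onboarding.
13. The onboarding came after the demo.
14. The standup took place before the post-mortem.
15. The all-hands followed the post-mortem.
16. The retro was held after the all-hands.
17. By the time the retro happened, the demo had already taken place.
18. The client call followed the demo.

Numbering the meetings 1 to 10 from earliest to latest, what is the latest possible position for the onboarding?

7

The onboarding must come before the all-hands, the post-mortem, and the retro — 3 meetings forced after it.
Everything else can be placed before the onboarding in some valid order, so the onboarding can sit as late as position 10 − 3 = 7.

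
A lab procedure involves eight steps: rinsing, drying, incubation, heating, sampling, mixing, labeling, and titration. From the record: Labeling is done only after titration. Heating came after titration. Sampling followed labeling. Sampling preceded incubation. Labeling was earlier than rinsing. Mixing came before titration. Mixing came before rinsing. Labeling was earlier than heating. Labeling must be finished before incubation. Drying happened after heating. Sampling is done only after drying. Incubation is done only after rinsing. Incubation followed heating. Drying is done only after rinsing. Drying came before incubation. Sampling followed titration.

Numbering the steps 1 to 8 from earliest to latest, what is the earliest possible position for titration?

2

Mixing must come before titration — 1 forced predecessor.
Nothing else is forced ahead of titration, so its earliest slot is position 1 + 1 = 2.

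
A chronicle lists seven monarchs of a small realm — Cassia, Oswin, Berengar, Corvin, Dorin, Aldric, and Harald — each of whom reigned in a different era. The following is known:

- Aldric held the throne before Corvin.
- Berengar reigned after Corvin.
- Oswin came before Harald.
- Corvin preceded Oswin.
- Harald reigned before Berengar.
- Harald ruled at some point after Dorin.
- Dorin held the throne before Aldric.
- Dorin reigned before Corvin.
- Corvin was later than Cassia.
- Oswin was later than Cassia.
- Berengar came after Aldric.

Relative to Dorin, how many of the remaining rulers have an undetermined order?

Forced after Dorin: Aldric, Berengar, Corvin, Harald, and Oswin.
That leaves Cassia with no forced order relative to Dorin — 1.

1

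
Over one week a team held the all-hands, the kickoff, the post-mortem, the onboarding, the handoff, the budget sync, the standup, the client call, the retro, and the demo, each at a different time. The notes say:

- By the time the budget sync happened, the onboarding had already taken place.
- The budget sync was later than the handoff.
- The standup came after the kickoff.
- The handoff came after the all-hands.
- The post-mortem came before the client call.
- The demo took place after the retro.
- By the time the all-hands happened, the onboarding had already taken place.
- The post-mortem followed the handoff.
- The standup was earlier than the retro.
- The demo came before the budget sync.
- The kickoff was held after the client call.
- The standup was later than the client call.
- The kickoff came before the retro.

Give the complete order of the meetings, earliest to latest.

the onboarding, the all-hands, the handoff, the post-mortem, the client call, the kickoff, the standup, the retro, the demo, the budget sync

The constraints fix every adjacent pair, so only one ordering works:
the onboarding → the all-hands → the handoff → the post-mortem → the client call → the kickoff → the standup → the retro → the demo → the budget sync.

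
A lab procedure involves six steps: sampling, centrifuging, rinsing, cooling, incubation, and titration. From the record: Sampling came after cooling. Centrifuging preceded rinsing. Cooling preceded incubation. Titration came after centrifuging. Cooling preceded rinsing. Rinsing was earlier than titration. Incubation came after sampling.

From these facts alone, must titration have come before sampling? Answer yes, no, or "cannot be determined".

No chain of stated constraints runs from titration to sampling, and none runs from sampling to titration either.
So the relative order of titration and sampling is not fixed by the given facts.

cannot be determined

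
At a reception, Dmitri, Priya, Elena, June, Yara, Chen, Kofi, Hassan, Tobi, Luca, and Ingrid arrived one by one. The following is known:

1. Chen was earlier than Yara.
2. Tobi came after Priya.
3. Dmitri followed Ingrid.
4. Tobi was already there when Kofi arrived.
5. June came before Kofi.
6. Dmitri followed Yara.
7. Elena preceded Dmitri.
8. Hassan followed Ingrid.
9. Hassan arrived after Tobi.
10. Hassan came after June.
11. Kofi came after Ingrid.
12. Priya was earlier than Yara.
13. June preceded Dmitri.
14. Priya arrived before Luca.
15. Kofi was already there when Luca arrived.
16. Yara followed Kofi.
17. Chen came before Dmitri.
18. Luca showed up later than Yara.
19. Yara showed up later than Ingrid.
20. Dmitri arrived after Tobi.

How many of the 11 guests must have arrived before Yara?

Directly stated before Yara: Chen, Ingrid, Kofi, and Priya.
June reaches Yara via June → Kofi → Yara.
Tobi reaches Yara via Tobi → Kofi → Yara.
No chain forces Elena (or any of the others) ahead of Yara.
That's Chen, Ingrid, June, Kofi, Priya, and Tobi — 6 in all.

6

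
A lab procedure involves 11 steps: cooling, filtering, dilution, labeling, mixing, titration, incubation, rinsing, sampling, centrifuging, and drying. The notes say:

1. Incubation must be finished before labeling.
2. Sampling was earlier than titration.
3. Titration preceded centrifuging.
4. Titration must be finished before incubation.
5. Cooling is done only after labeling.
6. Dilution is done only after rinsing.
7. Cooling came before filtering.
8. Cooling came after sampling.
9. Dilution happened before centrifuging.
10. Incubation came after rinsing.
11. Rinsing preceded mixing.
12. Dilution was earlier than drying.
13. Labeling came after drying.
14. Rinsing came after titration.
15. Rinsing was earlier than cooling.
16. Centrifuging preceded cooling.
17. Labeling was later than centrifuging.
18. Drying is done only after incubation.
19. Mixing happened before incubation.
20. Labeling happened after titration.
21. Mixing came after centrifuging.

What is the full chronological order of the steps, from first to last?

The constraints fix every adjacent pair, so only one ordering works:
sampling → titration → rinsing → dilution → centrifuging → mixing → incubation → drying → labeling → cooling → filtering.

sampling, titration, rinsing, dilution, centrifuging, mixing, incubation, drying, labeling, cooling, filtering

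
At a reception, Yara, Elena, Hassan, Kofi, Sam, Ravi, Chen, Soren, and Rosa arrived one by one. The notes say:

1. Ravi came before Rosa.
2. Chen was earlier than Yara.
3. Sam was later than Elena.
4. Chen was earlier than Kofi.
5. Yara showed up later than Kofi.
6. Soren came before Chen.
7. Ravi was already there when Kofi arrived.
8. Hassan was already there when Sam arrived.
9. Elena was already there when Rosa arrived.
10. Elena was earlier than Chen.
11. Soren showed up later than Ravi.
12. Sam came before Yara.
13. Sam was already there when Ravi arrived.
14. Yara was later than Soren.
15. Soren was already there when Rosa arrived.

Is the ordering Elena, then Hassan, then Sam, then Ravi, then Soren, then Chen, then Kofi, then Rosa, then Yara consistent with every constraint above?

yes

Check each stated constraint against the proposed order — e.g. Sam is ahead of Yara; Elena is ahead of Rosa. Every pair is in the required order; nothing is violated.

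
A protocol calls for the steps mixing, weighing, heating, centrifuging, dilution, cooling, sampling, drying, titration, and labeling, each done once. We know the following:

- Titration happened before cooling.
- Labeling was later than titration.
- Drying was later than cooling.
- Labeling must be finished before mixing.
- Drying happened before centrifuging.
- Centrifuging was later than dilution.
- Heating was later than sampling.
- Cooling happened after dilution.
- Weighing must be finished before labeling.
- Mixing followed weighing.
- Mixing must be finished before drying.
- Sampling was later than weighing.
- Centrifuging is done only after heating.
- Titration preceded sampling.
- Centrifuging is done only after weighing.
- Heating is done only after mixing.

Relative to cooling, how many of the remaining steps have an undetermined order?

Forced before cooling: dilution and titration; forced after cooling: centrifuging and drying.
That leaves heating, labeling, mixing, sampling, and weighing with no forced order relative to cooling — 5.

5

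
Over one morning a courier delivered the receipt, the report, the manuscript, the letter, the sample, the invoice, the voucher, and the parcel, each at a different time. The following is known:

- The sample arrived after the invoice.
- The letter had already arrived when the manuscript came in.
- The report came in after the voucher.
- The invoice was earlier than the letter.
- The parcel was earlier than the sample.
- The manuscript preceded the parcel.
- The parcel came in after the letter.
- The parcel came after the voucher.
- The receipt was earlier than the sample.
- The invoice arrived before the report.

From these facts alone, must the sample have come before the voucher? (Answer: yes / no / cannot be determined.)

Tracing the constraints gives the voucher → the parcel → the sample, so the voucher must come before the sample.
That means the sample cannot be before the voucher.

no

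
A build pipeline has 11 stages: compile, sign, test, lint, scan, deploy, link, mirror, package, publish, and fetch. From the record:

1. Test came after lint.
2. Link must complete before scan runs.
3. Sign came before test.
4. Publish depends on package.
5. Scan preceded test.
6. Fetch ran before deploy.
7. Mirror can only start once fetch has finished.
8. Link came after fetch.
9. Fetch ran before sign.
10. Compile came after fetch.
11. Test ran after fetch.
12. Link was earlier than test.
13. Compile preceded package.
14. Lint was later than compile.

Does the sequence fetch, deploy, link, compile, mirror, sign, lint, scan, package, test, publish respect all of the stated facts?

yes

Check each stated constraint against the proposed order — e.g. link is ahead of test; fetch is ahead of test. Every pair is in the required order; nothing is violated.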